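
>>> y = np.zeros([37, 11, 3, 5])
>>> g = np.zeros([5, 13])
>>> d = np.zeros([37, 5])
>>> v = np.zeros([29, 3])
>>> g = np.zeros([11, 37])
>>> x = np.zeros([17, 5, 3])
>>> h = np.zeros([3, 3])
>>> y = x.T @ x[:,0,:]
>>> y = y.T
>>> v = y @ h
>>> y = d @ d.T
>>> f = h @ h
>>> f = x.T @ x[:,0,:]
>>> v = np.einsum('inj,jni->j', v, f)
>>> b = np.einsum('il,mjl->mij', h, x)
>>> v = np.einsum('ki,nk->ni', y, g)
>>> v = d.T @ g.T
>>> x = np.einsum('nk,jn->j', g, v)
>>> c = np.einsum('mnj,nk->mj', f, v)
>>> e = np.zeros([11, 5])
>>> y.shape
(37, 37)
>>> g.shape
(11, 37)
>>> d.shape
(37, 5)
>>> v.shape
(5, 11)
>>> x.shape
(5,)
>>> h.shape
(3, 3)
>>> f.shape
(3, 5, 3)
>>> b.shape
(17, 3, 5)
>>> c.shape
(3, 3)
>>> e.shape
(11, 5)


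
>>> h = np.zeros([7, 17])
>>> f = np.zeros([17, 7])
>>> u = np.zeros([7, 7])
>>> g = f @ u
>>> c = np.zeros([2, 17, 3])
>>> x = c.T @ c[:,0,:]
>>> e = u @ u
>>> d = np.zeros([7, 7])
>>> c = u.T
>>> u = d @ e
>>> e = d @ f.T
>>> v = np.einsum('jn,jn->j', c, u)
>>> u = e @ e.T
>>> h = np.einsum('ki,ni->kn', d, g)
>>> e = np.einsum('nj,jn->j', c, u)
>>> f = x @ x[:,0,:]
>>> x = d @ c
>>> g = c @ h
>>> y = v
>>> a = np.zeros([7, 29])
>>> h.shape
(7, 17)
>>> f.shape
(3, 17, 3)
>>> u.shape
(7, 7)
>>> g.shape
(7, 17)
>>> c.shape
(7, 7)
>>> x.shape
(7, 7)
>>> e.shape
(7,)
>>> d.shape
(7, 7)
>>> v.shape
(7,)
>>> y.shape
(7,)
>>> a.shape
(7, 29)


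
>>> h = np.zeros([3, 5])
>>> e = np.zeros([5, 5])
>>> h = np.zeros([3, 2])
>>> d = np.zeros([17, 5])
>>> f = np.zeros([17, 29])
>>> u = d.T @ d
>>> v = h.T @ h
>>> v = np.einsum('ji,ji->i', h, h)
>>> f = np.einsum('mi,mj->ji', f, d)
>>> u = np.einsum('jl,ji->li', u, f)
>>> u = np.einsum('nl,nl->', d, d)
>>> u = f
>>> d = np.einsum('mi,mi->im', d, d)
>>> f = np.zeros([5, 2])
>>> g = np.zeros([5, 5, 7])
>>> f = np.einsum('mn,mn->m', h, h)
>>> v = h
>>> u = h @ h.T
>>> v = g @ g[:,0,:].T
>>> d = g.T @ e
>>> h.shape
(3, 2)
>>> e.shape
(5, 5)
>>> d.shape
(7, 5, 5)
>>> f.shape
(3,)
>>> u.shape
(3, 3)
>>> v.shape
(5, 5, 5)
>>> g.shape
(5, 5, 7)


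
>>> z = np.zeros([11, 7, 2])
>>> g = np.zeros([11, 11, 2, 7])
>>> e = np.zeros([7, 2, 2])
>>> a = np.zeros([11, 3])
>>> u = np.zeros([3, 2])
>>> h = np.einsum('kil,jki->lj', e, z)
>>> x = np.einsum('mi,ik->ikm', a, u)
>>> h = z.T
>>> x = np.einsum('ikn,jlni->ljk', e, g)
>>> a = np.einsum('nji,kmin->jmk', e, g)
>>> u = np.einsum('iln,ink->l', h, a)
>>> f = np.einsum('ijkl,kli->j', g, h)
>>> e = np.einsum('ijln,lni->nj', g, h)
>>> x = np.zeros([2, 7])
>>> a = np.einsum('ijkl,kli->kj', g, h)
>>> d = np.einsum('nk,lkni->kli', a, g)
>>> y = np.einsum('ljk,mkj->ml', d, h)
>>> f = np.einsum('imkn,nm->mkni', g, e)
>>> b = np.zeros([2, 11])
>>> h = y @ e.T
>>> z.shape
(11, 7, 2)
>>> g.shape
(11, 11, 2, 7)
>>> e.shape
(7, 11)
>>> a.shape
(2, 11)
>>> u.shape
(7,)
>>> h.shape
(2, 7)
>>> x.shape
(2, 7)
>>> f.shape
(11, 2, 7, 11)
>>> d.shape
(11, 11, 7)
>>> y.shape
(2, 11)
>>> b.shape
(2, 11)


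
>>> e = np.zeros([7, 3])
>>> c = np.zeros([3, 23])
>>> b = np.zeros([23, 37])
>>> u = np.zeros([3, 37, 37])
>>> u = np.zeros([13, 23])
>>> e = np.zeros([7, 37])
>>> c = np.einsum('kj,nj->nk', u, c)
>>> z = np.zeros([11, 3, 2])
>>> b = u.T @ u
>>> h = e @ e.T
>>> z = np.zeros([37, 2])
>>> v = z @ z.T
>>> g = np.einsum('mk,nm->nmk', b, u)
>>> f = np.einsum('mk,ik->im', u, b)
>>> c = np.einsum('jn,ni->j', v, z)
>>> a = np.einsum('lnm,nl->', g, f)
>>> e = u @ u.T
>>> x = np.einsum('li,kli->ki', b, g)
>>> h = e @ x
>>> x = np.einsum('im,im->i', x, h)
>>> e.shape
(13, 13)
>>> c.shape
(37,)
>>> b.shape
(23, 23)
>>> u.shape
(13, 23)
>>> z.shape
(37, 2)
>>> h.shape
(13, 23)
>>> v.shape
(37, 37)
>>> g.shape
(13, 23, 23)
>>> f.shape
(23, 13)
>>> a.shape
()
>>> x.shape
(13,)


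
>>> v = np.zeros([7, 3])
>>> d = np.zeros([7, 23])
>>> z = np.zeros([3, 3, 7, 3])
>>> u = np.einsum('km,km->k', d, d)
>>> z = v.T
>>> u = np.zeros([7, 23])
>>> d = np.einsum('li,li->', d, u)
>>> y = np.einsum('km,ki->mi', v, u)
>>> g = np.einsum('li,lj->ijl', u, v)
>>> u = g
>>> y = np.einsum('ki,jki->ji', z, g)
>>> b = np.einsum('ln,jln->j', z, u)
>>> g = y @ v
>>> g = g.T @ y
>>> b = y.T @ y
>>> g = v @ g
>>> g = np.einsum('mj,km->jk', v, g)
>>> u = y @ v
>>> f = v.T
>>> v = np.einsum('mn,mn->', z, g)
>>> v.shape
()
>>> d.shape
()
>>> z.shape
(3, 7)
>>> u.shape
(23, 3)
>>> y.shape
(23, 7)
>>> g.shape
(3, 7)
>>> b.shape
(7, 7)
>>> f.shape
(3, 7)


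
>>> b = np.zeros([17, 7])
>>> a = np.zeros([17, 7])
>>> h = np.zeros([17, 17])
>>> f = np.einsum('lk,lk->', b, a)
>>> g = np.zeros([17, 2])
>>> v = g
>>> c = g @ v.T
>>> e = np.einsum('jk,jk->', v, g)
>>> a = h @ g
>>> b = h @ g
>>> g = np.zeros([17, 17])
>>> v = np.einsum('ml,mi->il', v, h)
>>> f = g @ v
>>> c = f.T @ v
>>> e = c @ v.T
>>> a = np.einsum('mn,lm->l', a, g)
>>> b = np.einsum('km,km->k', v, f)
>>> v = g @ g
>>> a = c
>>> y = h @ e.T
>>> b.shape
(17,)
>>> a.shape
(2, 2)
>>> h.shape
(17, 17)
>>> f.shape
(17, 2)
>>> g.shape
(17, 17)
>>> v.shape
(17, 17)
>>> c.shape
(2, 2)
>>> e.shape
(2, 17)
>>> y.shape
(17, 2)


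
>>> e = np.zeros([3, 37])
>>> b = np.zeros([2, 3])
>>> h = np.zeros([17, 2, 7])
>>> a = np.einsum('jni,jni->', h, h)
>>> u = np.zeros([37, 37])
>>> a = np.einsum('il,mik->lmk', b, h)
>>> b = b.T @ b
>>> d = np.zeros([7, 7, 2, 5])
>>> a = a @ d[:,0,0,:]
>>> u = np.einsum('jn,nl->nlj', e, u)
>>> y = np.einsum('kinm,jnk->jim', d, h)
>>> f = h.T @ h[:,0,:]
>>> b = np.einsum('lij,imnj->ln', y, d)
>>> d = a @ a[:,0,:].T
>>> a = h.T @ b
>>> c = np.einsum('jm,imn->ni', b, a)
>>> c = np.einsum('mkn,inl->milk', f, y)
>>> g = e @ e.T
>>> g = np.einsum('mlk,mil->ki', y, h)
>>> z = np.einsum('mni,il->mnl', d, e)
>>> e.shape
(3, 37)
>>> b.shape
(17, 2)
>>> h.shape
(17, 2, 7)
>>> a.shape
(7, 2, 2)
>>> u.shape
(37, 37, 3)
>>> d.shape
(3, 17, 3)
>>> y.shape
(17, 7, 5)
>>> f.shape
(7, 2, 7)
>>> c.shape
(7, 17, 5, 2)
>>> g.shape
(5, 2)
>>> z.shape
(3, 17, 37)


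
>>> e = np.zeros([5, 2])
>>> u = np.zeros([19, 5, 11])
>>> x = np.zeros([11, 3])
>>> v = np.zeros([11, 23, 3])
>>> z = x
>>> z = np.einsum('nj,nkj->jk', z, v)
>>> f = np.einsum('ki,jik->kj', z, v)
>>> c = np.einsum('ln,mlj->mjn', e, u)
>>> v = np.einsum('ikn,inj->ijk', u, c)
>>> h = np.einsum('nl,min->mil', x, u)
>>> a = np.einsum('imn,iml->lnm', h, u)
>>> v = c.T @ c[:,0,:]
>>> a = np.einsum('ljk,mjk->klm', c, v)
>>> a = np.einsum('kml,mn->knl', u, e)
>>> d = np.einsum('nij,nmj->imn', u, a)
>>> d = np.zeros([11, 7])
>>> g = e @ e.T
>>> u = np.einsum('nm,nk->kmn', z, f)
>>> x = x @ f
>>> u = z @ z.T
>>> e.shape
(5, 2)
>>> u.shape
(3, 3)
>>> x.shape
(11, 11)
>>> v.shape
(2, 11, 2)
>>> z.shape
(3, 23)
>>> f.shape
(3, 11)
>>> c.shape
(19, 11, 2)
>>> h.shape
(19, 5, 3)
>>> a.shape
(19, 2, 11)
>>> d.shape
(11, 7)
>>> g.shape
(5, 5)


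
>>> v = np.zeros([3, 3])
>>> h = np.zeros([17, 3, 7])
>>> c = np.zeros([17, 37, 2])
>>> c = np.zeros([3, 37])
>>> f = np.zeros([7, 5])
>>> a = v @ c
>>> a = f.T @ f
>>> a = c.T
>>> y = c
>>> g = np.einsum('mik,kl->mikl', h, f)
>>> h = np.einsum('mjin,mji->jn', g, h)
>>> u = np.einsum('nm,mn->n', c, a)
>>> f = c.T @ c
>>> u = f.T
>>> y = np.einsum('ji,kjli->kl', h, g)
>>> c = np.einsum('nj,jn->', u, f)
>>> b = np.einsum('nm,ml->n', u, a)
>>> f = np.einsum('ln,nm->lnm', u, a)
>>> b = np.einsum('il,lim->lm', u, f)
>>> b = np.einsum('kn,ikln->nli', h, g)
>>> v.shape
(3, 3)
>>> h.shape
(3, 5)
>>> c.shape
()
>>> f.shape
(37, 37, 3)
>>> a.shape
(37, 3)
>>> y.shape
(17, 7)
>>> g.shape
(17, 3, 7, 5)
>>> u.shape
(37, 37)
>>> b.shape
(5, 7, 17)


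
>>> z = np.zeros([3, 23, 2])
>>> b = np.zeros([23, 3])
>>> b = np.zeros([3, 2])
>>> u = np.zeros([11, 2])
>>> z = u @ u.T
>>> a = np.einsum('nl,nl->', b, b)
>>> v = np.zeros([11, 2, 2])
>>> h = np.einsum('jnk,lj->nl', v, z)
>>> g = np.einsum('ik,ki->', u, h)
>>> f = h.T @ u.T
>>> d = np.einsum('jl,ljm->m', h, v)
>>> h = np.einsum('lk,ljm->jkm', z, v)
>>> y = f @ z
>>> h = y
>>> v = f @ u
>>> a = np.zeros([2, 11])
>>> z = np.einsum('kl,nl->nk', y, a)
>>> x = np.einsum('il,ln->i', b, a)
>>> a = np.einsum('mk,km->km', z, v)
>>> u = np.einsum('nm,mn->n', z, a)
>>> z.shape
(2, 11)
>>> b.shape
(3, 2)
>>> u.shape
(2,)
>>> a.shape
(11, 2)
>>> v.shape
(11, 2)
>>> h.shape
(11, 11)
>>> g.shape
()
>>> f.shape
(11, 11)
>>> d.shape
(2,)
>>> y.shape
(11, 11)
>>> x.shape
(3,)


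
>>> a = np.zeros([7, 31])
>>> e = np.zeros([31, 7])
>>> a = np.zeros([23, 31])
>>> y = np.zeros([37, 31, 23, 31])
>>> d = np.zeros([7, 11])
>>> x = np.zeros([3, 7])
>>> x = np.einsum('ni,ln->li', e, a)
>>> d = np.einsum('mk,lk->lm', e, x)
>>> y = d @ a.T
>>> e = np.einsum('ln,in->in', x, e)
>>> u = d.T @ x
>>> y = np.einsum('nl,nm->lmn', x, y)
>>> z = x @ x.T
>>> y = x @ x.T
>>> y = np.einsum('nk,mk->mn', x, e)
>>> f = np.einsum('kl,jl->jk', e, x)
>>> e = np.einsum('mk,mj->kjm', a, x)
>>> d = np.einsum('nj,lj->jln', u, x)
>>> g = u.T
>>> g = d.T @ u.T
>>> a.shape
(23, 31)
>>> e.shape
(31, 7, 23)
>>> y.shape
(31, 23)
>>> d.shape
(7, 23, 31)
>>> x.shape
(23, 7)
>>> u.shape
(31, 7)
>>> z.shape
(23, 23)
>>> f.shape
(23, 31)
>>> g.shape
(31, 23, 31)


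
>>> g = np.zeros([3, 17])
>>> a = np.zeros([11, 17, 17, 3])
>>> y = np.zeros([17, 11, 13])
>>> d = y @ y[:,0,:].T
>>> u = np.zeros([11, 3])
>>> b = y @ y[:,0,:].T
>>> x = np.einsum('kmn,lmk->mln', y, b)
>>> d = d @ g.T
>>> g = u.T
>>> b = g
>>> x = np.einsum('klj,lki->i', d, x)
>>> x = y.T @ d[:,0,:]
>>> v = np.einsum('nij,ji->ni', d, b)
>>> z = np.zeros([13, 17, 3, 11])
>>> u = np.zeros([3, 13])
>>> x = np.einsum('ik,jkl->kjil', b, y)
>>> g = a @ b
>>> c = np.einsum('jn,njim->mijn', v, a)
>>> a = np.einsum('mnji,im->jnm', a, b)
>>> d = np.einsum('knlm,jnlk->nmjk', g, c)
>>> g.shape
(11, 17, 17, 11)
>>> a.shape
(17, 17, 11)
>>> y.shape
(17, 11, 13)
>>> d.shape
(17, 11, 3, 11)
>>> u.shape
(3, 13)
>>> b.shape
(3, 11)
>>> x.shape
(11, 17, 3, 13)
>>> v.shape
(17, 11)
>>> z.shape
(13, 17, 3, 11)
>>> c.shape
(3, 17, 17, 11)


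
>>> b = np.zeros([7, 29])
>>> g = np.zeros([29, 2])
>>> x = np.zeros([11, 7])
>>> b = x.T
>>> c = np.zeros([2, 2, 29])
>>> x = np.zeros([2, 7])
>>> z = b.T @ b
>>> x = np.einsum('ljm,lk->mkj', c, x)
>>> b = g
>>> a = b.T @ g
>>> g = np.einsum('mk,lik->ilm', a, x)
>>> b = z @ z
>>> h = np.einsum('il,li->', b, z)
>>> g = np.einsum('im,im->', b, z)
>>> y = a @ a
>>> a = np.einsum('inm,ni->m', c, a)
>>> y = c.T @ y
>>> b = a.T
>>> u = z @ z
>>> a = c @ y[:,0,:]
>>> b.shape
(29,)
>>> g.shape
()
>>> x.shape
(29, 7, 2)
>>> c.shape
(2, 2, 29)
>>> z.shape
(11, 11)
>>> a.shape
(2, 2, 2)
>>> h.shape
()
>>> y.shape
(29, 2, 2)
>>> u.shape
(11, 11)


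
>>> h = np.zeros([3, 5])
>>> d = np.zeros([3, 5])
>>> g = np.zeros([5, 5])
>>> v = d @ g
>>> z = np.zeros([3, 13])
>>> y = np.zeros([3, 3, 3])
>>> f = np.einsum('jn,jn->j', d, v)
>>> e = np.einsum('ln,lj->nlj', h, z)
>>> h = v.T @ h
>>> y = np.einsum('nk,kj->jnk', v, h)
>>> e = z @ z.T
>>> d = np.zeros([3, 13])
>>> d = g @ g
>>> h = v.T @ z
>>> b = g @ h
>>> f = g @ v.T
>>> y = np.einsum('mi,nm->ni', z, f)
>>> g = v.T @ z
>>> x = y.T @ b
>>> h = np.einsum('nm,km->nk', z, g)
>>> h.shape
(3, 5)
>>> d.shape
(5, 5)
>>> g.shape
(5, 13)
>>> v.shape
(3, 5)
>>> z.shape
(3, 13)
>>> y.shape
(5, 13)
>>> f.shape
(5, 3)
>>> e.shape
(3, 3)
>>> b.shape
(5, 13)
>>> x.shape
(13, 13)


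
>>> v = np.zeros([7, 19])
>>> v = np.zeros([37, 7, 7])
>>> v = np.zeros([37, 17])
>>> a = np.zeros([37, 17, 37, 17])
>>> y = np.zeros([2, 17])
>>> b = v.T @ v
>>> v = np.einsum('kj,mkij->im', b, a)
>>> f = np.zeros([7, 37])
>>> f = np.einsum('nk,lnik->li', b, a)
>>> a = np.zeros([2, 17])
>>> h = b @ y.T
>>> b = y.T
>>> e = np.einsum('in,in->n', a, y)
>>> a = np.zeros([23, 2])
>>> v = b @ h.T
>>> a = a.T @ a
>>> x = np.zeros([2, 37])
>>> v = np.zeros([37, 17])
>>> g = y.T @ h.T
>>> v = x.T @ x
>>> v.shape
(37, 37)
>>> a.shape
(2, 2)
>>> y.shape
(2, 17)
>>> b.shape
(17, 2)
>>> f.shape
(37, 37)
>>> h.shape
(17, 2)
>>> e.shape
(17,)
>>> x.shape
(2, 37)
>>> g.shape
(17, 17)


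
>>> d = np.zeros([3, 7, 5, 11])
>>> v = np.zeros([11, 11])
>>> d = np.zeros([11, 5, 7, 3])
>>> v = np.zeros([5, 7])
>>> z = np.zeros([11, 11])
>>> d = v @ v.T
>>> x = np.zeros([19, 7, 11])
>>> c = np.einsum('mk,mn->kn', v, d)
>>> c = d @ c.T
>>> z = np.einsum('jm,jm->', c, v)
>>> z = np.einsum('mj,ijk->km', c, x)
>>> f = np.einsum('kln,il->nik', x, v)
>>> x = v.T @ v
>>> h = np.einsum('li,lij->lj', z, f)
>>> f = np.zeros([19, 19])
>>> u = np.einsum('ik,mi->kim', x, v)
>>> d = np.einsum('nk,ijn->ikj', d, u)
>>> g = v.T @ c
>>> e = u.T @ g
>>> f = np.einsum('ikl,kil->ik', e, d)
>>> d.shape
(7, 5, 7)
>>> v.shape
(5, 7)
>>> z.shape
(11, 5)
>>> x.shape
(7, 7)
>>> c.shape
(5, 7)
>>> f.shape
(5, 7)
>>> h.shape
(11, 19)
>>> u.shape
(7, 7, 5)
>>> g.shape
(7, 7)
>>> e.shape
(5, 7, 7)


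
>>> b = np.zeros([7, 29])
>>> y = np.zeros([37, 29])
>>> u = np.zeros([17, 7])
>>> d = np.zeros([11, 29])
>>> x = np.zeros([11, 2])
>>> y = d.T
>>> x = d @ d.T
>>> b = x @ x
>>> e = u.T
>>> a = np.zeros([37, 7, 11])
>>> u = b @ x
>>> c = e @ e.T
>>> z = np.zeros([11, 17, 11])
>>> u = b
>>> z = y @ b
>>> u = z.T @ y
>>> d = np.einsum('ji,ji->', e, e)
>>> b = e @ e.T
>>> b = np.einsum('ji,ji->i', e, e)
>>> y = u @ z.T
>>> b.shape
(17,)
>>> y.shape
(11, 29)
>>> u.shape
(11, 11)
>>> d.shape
()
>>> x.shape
(11, 11)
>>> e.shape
(7, 17)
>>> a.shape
(37, 7, 11)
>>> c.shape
(7, 7)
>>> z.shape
(29, 11)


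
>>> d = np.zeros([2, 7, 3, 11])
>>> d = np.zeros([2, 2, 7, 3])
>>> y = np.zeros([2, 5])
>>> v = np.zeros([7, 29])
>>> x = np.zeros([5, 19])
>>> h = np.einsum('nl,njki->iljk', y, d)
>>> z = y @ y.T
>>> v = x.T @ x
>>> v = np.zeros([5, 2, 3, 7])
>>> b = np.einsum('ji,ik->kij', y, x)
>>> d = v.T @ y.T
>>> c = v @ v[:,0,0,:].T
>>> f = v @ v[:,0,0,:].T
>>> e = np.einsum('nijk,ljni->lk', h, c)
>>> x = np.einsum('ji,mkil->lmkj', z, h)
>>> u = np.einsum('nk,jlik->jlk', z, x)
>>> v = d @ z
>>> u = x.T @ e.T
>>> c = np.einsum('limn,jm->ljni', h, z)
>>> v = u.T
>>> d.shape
(7, 3, 2, 2)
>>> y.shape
(2, 5)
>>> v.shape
(5, 3, 5, 2)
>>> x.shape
(7, 3, 5, 2)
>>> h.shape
(3, 5, 2, 7)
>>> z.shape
(2, 2)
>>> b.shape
(19, 5, 2)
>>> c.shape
(3, 2, 7, 5)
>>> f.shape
(5, 2, 3, 5)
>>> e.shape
(5, 7)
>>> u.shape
(2, 5, 3, 5)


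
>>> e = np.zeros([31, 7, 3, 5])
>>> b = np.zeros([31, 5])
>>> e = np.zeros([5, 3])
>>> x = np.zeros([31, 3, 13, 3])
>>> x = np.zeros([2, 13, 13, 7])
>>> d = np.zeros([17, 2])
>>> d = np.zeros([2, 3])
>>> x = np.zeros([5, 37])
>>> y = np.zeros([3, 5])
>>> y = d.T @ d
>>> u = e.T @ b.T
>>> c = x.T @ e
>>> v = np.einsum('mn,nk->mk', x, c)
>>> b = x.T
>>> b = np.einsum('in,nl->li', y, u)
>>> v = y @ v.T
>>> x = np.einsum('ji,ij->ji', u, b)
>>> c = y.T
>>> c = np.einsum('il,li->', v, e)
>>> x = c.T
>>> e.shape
(5, 3)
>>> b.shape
(31, 3)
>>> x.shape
()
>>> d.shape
(2, 3)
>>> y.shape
(3, 3)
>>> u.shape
(3, 31)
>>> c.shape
()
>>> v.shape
(3, 5)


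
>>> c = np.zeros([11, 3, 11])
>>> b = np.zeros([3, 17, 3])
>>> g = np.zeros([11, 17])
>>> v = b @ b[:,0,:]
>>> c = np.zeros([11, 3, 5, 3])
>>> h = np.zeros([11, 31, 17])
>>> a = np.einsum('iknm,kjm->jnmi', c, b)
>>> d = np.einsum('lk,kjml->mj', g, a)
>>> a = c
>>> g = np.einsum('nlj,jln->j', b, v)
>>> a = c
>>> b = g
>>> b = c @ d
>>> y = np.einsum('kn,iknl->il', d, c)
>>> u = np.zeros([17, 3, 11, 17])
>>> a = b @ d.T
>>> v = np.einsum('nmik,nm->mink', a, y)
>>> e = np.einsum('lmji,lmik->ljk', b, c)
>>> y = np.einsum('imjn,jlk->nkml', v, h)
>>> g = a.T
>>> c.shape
(11, 3, 5, 3)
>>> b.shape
(11, 3, 5, 5)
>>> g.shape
(3, 5, 3, 11)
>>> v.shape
(3, 5, 11, 3)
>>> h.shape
(11, 31, 17)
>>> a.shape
(11, 3, 5, 3)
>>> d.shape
(3, 5)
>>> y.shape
(3, 17, 5, 31)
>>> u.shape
(17, 3, 11, 17)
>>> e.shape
(11, 5, 3)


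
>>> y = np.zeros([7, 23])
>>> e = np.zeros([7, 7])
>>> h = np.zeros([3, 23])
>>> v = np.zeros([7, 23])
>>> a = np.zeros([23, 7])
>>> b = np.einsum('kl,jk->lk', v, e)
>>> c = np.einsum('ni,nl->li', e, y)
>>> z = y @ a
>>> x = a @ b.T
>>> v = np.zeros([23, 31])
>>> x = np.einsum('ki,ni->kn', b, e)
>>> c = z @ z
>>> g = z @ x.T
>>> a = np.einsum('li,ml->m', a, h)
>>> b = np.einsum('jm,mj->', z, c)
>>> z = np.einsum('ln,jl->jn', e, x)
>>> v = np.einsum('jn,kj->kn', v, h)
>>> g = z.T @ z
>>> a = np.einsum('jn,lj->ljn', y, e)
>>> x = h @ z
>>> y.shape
(7, 23)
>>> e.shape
(7, 7)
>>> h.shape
(3, 23)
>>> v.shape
(3, 31)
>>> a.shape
(7, 7, 23)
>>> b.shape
()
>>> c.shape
(7, 7)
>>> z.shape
(23, 7)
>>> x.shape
(3, 7)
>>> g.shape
(7, 7)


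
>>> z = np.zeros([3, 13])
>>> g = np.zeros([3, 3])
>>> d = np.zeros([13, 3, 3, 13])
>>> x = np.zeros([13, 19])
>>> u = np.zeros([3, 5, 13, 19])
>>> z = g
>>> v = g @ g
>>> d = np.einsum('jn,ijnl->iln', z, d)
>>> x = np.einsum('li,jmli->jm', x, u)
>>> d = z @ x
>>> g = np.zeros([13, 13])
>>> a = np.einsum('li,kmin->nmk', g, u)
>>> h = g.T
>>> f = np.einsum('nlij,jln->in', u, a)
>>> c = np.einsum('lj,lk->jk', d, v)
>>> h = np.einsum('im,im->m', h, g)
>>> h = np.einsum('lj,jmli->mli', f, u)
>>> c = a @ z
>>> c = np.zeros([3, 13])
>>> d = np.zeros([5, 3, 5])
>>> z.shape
(3, 3)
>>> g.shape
(13, 13)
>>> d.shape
(5, 3, 5)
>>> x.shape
(3, 5)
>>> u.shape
(3, 5, 13, 19)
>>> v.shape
(3, 3)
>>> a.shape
(19, 5, 3)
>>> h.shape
(5, 13, 19)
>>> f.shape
(13, 3)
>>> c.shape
(3, 13)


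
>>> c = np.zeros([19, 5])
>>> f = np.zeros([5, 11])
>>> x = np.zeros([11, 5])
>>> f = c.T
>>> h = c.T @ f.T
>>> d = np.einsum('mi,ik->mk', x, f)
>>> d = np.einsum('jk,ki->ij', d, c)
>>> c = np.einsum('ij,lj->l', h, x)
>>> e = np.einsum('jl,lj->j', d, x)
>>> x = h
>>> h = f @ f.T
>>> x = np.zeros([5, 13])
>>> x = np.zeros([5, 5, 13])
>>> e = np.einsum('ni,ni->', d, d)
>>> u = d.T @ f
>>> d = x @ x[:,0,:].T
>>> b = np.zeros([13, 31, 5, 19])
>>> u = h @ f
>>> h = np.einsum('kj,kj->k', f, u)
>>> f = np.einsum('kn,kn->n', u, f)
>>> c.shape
(11,)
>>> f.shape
(19,)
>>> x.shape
(5, 5, 13)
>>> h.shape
(5,)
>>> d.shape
(5, 5, 5)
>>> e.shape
()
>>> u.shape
(5, 19)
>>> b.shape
(13, 31, 5, 19)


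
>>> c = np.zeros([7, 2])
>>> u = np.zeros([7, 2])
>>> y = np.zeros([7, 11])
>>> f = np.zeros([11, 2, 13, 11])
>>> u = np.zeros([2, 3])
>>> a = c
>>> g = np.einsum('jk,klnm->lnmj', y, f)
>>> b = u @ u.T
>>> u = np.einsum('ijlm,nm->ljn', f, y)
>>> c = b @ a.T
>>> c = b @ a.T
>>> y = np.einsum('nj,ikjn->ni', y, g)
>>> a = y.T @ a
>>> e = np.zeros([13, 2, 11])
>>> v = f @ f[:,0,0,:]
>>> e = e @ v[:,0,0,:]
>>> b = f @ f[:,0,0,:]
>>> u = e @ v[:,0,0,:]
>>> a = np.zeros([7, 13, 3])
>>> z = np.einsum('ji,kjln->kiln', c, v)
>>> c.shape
(2, 7)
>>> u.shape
(13, 2, 11)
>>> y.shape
(7, 2)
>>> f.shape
(11, 2, 13, 11)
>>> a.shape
(7, 13, 3)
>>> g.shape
(2, 13, 11, 7)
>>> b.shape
(11, 2, 13, 11)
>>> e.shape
(13, 2, 11)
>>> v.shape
(11, 2, 13, 11)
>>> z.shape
(11, 7, 13, 11)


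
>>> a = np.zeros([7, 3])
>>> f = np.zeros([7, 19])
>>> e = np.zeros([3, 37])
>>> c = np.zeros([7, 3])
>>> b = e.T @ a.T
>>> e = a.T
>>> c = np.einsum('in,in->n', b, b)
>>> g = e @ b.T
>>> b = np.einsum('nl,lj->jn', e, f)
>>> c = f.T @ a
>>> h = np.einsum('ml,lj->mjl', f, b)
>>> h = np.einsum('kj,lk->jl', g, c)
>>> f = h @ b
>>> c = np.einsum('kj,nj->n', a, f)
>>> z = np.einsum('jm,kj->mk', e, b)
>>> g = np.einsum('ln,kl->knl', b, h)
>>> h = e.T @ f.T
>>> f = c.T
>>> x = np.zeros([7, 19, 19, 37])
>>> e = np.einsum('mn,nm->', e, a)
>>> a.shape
(7, 3)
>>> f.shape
(37,)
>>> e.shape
()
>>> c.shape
(37,)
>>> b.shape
(19, 3)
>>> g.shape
(37, 3, 19)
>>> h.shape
(7, 37)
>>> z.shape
(7, 19)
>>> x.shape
(7, 19, 19, 37)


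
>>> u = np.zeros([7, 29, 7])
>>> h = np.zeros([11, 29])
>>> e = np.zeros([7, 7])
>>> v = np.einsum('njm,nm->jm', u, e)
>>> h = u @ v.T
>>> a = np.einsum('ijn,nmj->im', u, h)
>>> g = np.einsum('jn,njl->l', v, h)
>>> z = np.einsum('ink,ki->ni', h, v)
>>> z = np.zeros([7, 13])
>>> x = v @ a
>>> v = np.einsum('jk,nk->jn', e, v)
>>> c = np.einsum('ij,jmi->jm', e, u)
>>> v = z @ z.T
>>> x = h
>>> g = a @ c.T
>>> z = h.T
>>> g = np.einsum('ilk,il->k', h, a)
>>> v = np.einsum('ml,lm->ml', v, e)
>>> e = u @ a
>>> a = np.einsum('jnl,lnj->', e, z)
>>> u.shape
(7, 29, 7)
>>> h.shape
(7, 29, 29)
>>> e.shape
(7, 29, 29)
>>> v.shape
(7, 7)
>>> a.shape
()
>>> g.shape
(29,)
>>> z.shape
(29, 29, 7)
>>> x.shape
(7, 29, 29)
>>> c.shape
(7, 29)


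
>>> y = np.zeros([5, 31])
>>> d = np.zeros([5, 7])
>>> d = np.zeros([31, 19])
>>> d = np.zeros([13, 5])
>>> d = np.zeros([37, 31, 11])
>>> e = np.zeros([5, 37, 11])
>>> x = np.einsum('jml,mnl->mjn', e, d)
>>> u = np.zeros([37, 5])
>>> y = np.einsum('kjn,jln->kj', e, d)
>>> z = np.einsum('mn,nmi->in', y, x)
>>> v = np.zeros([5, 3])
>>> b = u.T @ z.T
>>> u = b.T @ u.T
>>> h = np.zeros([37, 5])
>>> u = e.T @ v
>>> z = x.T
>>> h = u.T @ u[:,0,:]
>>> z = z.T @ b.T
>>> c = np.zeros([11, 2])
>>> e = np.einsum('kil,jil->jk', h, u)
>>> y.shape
(5, 37)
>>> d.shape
(37, 31, 11)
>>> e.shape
(11, 3)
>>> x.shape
(37, 5, 31)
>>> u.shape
(11, 37, 3)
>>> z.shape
(37, 5, 5)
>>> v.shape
(5, 3)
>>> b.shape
(5, 31)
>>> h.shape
(3, 37, 3)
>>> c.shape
(11, 2)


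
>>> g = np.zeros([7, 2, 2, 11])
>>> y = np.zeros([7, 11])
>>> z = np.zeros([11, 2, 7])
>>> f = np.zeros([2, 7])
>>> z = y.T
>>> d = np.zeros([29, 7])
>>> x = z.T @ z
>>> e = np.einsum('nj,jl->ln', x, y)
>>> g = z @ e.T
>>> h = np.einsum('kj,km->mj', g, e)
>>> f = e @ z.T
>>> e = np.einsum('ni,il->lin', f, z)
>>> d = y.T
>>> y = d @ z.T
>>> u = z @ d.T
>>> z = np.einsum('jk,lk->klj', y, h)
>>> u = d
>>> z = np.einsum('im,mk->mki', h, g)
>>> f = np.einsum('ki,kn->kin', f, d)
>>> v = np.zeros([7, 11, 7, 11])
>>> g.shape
(11, 11)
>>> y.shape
(11, 11)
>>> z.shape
(11, 11, 7)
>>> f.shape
(11, 11, 7)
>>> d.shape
(11, 7)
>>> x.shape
(7, 7)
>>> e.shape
(7, 11, 11)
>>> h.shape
(7, 11)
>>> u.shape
(11, 7)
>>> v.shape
(7, 11, 7, 11)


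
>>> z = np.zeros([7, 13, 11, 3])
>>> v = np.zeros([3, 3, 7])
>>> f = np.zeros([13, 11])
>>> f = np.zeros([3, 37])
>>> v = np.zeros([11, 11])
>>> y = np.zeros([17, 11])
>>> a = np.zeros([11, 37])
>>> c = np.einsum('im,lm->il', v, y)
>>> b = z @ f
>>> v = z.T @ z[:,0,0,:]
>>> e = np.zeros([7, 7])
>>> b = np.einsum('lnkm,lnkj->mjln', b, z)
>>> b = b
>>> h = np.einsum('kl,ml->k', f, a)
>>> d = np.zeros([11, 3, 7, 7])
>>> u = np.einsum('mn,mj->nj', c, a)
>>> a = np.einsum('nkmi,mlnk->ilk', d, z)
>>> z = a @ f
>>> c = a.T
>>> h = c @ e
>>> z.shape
(7, 13, 37)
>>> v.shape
(3, 11, 13, 3)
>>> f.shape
(3, 37)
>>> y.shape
(17, 11)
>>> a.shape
(7, 13, 3)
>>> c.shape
(3, 13, 7)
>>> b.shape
(37, 3, 7, 13)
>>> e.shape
(7, 7)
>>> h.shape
(3, 13, 7)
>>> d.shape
(11, 3, 7, 7)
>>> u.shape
(17, 37)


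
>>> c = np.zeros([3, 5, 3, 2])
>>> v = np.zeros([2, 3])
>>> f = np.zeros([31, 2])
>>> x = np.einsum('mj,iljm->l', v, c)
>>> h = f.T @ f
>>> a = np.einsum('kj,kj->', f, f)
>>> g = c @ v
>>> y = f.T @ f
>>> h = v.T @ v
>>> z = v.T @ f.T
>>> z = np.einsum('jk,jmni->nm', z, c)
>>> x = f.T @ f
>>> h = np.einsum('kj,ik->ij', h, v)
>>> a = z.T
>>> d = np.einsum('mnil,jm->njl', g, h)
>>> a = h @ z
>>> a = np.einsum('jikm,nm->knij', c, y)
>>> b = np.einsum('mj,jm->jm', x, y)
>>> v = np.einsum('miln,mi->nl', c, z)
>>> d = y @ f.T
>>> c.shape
(3, 5, 3, 2)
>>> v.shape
(2, 3)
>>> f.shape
(31, 2)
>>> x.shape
(2, 2)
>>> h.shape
(2, 3)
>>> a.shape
(3, 2, 5, 3)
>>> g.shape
(3, 5, 3, 3)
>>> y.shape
(2, 2)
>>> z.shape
(3, 5)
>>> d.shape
(2, 31)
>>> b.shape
(2, 2)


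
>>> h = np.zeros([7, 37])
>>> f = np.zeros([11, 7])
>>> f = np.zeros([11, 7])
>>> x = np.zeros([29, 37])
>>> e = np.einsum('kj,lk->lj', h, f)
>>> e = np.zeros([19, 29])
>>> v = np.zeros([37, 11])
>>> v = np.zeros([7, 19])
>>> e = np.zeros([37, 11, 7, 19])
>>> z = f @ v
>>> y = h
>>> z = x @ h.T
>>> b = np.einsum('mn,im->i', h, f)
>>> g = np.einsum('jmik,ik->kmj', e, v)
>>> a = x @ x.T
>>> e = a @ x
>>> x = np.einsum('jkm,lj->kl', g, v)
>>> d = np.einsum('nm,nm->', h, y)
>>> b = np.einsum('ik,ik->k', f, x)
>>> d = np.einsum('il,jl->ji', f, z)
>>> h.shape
(7, 37)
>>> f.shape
(11, 7)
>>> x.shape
(11, 7)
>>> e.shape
(29, 37)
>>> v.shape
(7, 19)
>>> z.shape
(29, 7)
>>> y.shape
(7, 37)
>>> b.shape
(7,)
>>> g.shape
(19, 11, 37)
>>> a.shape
(29, 29)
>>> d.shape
(29, 11)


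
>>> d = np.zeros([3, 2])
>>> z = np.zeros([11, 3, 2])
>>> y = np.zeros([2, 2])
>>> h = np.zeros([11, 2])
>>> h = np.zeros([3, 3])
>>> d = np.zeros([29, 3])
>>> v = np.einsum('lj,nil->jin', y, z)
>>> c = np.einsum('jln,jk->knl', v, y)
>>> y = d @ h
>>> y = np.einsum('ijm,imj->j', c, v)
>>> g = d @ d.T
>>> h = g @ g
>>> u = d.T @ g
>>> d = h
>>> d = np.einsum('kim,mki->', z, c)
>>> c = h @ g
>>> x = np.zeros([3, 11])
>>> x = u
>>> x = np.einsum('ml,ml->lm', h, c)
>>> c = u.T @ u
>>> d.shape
()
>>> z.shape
(11, 3, 2)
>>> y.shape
(11,)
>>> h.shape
(29, 29)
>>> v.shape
(2, 3, 11)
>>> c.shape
(29, 29)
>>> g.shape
(29, 29)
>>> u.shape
(3, 29)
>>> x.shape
(29, 29)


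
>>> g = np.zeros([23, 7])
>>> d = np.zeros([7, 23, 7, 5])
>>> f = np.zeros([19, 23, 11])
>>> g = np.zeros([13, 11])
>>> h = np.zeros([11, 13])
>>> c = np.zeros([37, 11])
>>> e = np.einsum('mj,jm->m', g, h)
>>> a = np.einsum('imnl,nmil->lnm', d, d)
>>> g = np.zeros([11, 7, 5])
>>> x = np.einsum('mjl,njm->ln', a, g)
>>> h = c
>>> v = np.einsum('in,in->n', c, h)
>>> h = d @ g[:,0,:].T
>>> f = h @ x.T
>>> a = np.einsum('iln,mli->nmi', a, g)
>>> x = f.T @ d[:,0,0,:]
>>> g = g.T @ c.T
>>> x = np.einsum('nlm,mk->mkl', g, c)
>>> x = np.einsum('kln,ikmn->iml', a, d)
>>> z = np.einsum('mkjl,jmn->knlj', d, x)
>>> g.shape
(5, 7, 37)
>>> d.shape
(7, 23, 7, 5)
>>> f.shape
(7, 23, 7, 23)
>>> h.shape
(7, 23, 7, 11)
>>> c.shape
(37, 11)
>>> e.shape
(13,)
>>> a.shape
(23, 11, 5)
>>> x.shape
(7, 7, 11)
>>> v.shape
(11,)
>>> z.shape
(23, 11, 5, 7)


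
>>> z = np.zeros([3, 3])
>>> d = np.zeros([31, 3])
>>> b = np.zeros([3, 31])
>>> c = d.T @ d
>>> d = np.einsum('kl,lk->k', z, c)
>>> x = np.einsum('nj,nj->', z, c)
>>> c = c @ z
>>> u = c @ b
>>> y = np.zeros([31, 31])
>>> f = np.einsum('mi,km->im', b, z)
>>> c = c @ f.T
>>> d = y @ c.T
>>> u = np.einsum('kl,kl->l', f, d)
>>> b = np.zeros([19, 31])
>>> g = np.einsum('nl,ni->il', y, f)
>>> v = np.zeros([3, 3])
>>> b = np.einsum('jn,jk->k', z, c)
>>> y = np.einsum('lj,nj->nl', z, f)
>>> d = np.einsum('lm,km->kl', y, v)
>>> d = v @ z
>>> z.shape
(3, 3)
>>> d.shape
(3, 3)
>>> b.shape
(31,)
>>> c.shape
(3, 31)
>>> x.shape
()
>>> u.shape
(3,)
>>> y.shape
(31, 3)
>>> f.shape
(31, 3)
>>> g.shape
(3, 31)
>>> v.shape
(3, 3)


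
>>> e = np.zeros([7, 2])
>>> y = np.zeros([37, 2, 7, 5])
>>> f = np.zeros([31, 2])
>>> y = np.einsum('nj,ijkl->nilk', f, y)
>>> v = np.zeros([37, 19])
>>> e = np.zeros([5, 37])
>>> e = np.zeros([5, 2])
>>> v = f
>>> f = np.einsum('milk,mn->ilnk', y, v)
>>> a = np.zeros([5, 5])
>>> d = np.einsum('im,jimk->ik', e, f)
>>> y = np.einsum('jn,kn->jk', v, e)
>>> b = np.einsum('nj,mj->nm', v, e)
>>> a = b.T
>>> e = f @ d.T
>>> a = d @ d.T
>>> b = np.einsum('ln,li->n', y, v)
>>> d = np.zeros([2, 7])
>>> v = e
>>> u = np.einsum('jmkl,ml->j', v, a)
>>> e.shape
(37, 5, 2, 5)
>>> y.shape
(31, 5)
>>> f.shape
(37, 5, 2, 7)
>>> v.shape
(37, 5, 2, 5)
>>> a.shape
(5, 5)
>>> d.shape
(2, 7)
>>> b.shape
(5,)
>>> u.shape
(37,)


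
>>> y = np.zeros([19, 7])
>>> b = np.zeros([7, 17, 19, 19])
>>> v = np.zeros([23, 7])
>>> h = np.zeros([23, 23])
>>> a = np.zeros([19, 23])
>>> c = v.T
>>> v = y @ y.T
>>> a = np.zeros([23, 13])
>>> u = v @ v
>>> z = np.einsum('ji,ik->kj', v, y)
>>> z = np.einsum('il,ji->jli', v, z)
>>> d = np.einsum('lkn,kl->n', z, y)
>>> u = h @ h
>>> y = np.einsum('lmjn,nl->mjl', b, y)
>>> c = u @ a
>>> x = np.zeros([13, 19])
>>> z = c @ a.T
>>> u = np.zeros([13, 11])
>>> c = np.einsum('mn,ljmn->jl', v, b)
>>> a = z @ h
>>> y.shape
(17, 19, 7)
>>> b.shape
(7, 17, 19, 19)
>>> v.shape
(19, 19)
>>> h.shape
(23, 23)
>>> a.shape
(23, 23)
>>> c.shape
(17, 7)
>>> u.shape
(13, 11)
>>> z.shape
(23, 23)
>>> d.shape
(19,)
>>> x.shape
(13, 19)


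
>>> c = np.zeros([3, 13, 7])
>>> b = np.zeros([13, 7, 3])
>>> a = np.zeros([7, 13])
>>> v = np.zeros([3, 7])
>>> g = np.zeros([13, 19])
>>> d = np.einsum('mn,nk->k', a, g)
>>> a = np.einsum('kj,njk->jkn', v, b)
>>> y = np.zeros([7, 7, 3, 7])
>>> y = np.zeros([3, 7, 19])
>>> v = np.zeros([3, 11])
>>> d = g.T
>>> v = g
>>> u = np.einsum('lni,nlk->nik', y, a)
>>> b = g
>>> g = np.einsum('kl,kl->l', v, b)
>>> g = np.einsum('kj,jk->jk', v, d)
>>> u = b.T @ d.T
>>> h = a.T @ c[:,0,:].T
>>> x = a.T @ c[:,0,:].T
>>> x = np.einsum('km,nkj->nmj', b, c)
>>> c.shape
(3, 13, 7)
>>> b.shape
(13, 19)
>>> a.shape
(7, 3, 13)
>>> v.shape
(13, 19)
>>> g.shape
(19, 13)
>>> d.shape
(19, 13)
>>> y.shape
(3, 7, 19)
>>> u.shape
(19, 19)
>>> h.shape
(13, 3, 3)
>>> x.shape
(3, 19, 7)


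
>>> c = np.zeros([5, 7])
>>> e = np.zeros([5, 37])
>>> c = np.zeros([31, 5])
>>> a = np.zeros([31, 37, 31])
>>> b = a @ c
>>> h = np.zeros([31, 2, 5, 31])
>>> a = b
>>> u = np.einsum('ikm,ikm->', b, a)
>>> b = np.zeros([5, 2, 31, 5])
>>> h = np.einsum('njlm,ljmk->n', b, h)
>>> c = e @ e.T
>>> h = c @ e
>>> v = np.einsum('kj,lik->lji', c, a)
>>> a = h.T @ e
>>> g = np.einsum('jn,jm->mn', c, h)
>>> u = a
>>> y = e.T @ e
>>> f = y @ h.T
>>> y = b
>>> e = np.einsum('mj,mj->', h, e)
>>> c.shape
(5, 5)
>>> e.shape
()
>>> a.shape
(37, 37)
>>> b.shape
(5, 2, 31, 5)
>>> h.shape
(5, 37)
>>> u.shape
(37, 37)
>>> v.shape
(31, 5, 37)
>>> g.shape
(37, 5)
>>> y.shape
(5, 2, 31, 5)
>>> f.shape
(37, 5)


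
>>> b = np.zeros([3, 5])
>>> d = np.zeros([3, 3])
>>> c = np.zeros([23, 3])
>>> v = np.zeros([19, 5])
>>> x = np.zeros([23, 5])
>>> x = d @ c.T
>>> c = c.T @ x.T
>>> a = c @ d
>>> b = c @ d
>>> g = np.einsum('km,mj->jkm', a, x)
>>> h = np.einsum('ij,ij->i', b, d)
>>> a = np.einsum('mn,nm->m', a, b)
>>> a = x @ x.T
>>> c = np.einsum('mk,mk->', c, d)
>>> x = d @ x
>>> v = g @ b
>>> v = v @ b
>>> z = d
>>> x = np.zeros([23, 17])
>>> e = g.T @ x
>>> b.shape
(3, 3)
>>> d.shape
(3, 3)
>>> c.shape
()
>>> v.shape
(23, 3, 3)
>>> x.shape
(23, 17)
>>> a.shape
(3, 3)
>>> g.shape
(23, 3, 3)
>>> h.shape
(3,)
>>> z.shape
(3, 3)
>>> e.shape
(3, 3, 17)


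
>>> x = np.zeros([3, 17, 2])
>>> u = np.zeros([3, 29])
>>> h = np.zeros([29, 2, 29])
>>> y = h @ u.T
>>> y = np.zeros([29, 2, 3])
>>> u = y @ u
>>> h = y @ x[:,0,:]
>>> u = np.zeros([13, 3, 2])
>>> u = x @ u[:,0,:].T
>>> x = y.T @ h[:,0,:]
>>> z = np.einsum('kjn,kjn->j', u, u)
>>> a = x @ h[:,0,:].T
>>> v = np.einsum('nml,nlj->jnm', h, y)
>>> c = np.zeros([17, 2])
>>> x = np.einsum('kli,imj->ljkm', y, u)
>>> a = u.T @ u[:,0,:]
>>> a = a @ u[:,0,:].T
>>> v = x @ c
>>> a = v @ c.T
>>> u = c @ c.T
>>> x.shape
(2, 13, 29, 17)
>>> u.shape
(17, 17)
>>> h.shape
(29, 2, 2)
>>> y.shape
(29, 2, 3)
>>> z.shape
(17,)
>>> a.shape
(2, 13, 29, 17)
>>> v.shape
(2, 13, 29, 2)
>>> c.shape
(17, 2)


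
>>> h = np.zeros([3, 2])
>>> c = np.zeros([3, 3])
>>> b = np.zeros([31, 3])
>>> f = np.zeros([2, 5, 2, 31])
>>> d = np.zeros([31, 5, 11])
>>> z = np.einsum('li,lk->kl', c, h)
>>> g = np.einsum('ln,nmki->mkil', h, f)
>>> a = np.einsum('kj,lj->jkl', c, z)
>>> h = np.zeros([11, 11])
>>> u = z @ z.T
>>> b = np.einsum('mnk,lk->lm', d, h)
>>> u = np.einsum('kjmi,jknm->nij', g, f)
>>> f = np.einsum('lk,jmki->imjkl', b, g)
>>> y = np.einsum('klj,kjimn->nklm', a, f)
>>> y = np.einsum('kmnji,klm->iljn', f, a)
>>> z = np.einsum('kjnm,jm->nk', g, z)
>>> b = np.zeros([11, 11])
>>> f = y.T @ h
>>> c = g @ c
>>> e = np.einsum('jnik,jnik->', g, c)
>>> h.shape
(11, 11)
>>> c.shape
(5, 2, 31, 3)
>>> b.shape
(11, 11)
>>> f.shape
(5, 31, 3, 11)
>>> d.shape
(31, 5, 11)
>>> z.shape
(31, 5)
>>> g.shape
(5, 2, 31, 3)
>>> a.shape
(3, 3, 2)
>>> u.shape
(2, 3, 2)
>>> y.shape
(11, 3, 31, 5)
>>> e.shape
()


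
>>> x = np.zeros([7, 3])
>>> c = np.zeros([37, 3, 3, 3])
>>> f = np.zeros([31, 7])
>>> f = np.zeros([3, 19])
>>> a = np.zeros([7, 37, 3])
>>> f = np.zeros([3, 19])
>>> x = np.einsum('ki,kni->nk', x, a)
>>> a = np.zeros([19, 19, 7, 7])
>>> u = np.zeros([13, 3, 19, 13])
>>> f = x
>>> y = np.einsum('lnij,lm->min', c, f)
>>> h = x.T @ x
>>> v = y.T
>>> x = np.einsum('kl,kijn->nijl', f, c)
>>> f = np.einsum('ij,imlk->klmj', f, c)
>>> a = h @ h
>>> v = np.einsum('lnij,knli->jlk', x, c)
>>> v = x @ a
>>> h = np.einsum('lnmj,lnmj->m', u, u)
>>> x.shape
(3, 3, 3, 7)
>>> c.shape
(37, 3, 3, 3)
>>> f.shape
(3, 3, 3, 7)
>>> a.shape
(7, 7)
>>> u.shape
(13, 3, 19, 13)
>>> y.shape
(7, 3, 3)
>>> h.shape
(19,)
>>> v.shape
(3, 3, 3, 7)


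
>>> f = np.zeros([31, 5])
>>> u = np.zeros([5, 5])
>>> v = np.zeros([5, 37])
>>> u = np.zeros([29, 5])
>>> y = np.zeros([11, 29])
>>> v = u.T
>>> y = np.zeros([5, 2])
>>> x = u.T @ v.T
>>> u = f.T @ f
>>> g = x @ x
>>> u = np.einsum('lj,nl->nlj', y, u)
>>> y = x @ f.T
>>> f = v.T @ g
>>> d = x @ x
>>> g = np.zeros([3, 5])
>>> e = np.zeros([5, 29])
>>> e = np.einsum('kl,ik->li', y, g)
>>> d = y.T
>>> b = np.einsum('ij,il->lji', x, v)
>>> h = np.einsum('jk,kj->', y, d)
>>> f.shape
(29, 5)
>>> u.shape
(5, 5, 2)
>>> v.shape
(5, 29)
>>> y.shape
(5, 31)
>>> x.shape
(5, 5)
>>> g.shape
(3, 5)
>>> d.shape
(31, 5)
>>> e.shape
(31, 3)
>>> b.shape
(29, 5, 5)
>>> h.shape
()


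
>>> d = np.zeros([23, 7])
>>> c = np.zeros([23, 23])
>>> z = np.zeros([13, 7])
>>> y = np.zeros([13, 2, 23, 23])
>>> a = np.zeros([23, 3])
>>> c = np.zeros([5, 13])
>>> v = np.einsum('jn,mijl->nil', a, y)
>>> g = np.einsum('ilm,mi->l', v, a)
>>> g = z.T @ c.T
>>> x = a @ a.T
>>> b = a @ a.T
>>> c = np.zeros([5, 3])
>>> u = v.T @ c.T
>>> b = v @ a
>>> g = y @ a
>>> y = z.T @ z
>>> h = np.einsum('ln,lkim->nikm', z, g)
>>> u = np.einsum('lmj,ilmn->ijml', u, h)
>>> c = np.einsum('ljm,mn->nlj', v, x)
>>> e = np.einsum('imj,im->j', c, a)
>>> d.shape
(23, 7)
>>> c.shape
(23, 3, 2)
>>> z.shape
(13, 7)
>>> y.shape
(7, 7)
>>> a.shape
(23, 3)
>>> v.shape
(3, 2, 23)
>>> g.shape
(13, 2, 23, 3)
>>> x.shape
(23, 23)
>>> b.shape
(3, 2, 3)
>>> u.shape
(7, 5, 2, 23)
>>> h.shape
(7, 23, 2, 3)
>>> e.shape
(2,)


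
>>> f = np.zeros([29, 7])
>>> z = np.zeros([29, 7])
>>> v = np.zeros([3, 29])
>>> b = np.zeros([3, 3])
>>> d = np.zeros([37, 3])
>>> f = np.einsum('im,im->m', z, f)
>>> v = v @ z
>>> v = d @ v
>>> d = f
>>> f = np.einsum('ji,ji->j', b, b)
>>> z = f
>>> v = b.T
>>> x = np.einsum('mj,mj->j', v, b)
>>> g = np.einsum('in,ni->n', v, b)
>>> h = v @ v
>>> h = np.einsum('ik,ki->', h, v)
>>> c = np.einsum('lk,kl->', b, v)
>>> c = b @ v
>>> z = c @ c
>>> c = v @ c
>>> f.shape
(3,)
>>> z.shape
(3, 3)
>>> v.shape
(3, 3)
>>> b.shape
(3, 3)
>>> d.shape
(7,)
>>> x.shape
(3,)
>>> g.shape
(3,)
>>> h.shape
()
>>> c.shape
(3, 3)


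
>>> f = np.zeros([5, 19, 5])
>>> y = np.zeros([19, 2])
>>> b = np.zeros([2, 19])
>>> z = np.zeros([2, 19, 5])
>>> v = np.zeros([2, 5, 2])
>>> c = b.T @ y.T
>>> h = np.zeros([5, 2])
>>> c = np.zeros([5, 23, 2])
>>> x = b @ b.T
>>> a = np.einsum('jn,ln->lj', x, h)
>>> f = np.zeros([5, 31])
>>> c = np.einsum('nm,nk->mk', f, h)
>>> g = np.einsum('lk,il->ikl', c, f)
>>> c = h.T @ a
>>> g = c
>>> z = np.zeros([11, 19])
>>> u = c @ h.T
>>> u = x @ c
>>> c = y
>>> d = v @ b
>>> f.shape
(5, 31)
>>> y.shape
(19, 2)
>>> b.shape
(2, 19)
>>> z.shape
(11, 19)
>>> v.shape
(2, 5, 2)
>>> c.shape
(19, 2)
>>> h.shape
(5, 2)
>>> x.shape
(2, 2)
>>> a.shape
(5, 2)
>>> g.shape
(2, 2)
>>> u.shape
(2, 2)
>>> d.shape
(2, 5, 19)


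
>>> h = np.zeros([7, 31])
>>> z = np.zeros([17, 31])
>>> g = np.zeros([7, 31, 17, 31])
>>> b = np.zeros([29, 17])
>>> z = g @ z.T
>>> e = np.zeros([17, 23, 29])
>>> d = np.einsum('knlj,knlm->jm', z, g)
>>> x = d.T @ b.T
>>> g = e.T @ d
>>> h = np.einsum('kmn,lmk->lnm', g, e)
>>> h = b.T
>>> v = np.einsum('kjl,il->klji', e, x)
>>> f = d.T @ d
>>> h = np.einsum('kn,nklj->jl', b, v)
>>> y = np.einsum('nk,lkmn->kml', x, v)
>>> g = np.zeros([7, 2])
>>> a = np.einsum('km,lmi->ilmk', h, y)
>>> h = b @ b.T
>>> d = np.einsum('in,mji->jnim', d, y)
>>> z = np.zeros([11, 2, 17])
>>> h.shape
(29, 29)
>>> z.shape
(11, 2, 17)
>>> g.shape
(7, 2)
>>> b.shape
(29, 17)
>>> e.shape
(17, 23, 29)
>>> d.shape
(23, 31, 17, 29)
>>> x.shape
(31, 29)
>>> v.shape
(17, 29, 23, 31)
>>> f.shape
(31, 31)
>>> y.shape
(29, 23, 17)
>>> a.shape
(17, 29, 23, 31)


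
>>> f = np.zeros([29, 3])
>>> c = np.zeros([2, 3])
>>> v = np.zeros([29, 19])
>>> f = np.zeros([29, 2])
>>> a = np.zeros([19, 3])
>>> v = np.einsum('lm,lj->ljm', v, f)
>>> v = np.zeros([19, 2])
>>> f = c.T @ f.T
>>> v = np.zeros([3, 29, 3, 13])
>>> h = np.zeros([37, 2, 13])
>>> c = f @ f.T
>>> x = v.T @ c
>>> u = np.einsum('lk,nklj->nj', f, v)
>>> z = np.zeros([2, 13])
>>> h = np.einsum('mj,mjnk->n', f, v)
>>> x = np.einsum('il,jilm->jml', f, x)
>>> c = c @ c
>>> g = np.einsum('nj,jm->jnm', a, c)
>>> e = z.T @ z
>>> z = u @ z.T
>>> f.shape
(3, 29)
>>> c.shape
(3, 3)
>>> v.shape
(3, 29, 3, 13)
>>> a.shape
(19, 3)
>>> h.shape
(3,)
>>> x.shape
(13, 3, 29)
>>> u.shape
(3, 13)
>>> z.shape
(3, 2)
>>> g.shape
(3, 19, 3)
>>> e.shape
(13, 13)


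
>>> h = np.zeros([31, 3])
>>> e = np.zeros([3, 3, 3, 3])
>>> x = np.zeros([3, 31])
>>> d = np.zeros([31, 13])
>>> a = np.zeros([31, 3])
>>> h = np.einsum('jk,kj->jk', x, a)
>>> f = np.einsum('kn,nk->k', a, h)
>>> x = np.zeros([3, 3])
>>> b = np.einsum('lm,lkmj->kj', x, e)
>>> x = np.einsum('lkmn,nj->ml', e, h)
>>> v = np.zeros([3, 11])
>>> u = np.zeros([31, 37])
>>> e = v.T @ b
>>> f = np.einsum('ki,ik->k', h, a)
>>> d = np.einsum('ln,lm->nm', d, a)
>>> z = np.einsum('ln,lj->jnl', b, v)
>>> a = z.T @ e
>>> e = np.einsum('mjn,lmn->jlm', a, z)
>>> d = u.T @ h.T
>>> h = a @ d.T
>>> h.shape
(3, 3, 37)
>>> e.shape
(3, 11, 3)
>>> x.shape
(3, 3)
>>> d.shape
(37, 3)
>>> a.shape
(3, 3, 3)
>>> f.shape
(3,)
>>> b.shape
(3, 3)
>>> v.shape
(3, 11)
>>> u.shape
(31, 37)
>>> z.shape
(11, 3, 3)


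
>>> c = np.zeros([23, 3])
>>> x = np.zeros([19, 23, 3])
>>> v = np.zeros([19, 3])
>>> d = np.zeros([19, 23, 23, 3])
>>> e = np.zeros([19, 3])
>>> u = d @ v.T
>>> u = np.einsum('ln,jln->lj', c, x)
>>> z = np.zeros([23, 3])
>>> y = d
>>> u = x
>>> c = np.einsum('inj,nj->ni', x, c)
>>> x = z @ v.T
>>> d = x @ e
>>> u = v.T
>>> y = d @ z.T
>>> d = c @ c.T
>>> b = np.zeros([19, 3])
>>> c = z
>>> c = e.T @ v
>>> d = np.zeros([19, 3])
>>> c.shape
(3, 3)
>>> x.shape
(23, 19)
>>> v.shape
(19, 3)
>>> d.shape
(19, 3)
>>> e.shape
(19, 3)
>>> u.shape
(3, 19)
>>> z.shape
(23, 3)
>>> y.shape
(23, 23)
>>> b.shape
(19, 3)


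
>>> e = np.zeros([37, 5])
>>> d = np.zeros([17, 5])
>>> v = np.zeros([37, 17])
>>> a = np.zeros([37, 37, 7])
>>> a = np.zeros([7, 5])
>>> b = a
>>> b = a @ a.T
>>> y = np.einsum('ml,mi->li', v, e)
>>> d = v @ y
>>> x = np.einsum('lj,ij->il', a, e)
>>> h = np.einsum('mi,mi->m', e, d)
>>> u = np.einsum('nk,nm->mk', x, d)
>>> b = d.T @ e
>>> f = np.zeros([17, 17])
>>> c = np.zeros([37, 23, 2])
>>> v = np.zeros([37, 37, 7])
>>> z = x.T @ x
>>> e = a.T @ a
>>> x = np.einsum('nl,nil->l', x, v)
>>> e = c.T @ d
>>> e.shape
(2, 23, 5)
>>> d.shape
(37, 5)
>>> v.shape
(37, 37, 7)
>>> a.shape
(7, 5)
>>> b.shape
(5, 5)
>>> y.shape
(17, 5)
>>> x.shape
(7,)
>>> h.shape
(37,)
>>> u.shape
(5, 7)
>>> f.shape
(17, 17)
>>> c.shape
(37, 23, 2)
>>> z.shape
(7, 7)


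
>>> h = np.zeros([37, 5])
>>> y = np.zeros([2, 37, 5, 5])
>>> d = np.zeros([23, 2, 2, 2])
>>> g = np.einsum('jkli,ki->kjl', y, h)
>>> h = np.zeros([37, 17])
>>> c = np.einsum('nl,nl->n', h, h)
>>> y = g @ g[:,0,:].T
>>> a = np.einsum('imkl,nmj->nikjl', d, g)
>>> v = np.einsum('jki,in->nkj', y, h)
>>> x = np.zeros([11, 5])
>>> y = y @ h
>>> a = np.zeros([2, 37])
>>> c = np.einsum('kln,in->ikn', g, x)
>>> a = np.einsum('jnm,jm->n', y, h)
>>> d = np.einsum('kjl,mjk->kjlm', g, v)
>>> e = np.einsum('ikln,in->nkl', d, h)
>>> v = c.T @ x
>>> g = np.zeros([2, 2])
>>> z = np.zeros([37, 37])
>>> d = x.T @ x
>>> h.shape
(37, 17)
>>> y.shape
(37, 2, 17)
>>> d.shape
(5, 5)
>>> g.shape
(2, 2)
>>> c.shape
(11, 37, 5)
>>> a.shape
(2,)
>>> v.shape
(5, 37, 5)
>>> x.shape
(11, 5)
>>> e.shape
(17, 2, 5)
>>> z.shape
(37, 37)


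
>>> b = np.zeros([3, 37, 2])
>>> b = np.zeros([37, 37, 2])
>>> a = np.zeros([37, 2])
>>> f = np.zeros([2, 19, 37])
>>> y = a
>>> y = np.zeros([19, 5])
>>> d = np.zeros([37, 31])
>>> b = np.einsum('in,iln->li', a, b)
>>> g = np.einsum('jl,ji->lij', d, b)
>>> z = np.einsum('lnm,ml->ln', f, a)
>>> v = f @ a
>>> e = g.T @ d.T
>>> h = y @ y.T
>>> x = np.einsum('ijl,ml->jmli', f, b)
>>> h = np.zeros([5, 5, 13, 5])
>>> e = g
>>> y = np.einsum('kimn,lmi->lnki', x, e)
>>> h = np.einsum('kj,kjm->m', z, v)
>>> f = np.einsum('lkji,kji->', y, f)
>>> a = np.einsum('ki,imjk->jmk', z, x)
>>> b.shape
(37, 37)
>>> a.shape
(37, 37, 2)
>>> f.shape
()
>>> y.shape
(31, 2, 19, 37)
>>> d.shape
(37, 31)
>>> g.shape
(31, 37, 37)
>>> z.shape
(2, 19)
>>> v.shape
(2, 19, 2)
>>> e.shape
(31, 37, 37)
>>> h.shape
(2,)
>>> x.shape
(19, 37, 37, 2)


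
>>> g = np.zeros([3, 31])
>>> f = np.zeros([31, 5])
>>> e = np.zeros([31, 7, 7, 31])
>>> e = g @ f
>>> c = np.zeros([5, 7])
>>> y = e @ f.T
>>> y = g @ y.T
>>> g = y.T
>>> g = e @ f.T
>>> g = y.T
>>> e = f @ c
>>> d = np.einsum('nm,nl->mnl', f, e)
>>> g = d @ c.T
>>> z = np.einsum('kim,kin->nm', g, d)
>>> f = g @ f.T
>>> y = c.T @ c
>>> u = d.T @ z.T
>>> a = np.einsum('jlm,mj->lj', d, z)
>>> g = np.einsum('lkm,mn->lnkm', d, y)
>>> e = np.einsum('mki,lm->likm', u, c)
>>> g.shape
(5, 7, 31, 7)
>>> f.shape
(5, 31, 31)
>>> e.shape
(5, 7, 31, 7)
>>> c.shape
(5, 7)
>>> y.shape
(7, 7)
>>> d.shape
(5, 31, 7)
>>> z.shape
(7, 5)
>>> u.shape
(7, 31, 7)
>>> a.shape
(31, 5)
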